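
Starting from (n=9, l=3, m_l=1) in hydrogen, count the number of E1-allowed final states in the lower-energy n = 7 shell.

6

E1 requires Δl = ±1, so l_f ∈ {2, 4}; with 0 ≤ l_f ≤ n_f−1 = 6, the allowed l_f values are {2, 4}.
For l_f = 2: m_f ∈ {m_i−1, m_i, m_i+1} ∩ [−2, 2] = {0, 1, 2} → 3 states.
For l_f = 4: m_f ∈ {m_i−1, m_i, m_i+1} ∩ [−4, 4] = {0, 1, 2} → 3 states.
Total: 6.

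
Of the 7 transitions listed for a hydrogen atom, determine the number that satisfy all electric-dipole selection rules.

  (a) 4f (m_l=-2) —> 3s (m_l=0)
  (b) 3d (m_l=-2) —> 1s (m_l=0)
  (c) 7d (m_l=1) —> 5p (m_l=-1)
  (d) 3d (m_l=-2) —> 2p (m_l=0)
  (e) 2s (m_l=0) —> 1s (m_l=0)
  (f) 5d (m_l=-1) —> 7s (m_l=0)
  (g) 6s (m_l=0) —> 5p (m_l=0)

1

(a) forbidden — Δl = -3 (E1 requires Δl = ±1); Δm_l = +2 (E1 requires Δm_l = 0, ±1)
(b) forbidden — Δl = -2 (E1 requires Δl = ±1); Δm_l = +2 (E1 requires Δm_l = 0, ±1)
(c) forbidden — Δm_l = -2 (E1 requires Δm_l = 0, ±1)
(d) forbidden — Δm_l = +2 (E1 requires Δm_l = 0, ±1)
(e) forbidden — Δl = +0 (E1 requires Δl = ±1)
(f) forbidden — Δl = -2 (E1 requires Δl = ±1)
(g) allowed
Total allowed: 1 of 7.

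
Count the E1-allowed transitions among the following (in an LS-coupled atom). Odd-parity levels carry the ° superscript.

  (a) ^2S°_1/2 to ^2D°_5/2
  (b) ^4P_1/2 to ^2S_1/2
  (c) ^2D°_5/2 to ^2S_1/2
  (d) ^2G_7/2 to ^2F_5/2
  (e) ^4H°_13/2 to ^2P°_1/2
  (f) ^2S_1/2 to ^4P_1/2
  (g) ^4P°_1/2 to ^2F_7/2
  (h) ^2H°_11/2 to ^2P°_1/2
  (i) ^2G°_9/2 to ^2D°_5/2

0

(a) forbidden (parity, ΔL, ΔJ fail)
(b) forbidden (parity, ΔS fail)
(c) forbidden (ΔL, ΔJ fail)
(d) forbidden (parity fails)
(e) forbidden (parity, ΔS, ΔL, ΔJ fail)
(f) forbidden (parity, ΔS fail)
(g) forbidden (ΔS, ΔL, ΔJ fail)
(h) forbidden (parity, ΔL, ΔJ fail)
(i) forbidden (parity, ΔL, ΔJ fail)
Total allowed: 0 of 9.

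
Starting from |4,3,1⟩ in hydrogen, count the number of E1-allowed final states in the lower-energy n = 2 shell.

0

E1 requires l_f ∈ {2, 4}, but neither lies in [0, 1], so no final state is reachable.
Total: 0.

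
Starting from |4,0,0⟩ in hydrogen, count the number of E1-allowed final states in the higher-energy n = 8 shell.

E1 requires Δl = ±1, so l_f ∈ {-1, 1}; with 0 ≤ l_f ≤ n_f−1 = 7, the allowed l_f values are {1}.
For l_f = 1: m_f ∈ {m_i−1, m_i, m_i+1} ∩ [−1, 1] = {-1, 0, 1} → 3 states.
Total: 3.

3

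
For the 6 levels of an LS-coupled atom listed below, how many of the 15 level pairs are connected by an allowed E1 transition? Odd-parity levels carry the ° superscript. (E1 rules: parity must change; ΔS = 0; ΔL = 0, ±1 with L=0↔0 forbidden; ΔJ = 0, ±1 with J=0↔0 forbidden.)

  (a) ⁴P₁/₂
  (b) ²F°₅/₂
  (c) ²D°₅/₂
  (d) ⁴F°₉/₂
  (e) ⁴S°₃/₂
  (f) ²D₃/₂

3

(a)–(b): forbidden (ΔS, ΔL, ΔJ).
(a)–(c): forbidden (ΔS, ΔJ).
(a)–(d): forbidden (ΔL, ΔJ).
(a)–(e): allowed.
(a)–(f): forbidden (parity, ΔS).
(b)–(c): forbidden (parity).
(b)–(d): forbidden (parity, ΔS, ΔJ).
(b)–(e): forbidden (parity, ΔS, ΔL).
(b)–(f): allowed.
(c)–(d): forbidden (parity, ΔS, ΔJ).
(c)–(e): forbidden (parity, ΔS, ΔL).
(c)–(f): allowed.
(d)–(e): forbidden (parity, ΔL, ΔJ).
(d)–(f): forbidden (ΔS, ΔJ).
(e)–(f): forbidden (ΔS, ΔL).
Allowed pairs: 3 of 15.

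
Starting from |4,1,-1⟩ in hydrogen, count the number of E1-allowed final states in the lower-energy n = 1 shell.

E1 requires Δl = ±1, so l_f ∈ {0, 2}; with 0 ≤ l_f ≤ n_f−1 = 0, the allowed l_f values are {0}.
For l_f = 0: m_f ∈ {m_i−1, m_i, m_i+1} ∩ [−0, 0] = {0} → 1 state.
Total: 1.

1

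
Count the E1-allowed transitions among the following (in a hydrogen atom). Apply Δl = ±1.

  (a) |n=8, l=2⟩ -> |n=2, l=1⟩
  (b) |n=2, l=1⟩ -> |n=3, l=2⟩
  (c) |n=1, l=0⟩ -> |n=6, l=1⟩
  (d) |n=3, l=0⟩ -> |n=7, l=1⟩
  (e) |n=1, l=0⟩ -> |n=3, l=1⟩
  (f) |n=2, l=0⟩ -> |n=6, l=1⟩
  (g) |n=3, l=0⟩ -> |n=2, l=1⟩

(a) allowed
(b) allowed
(c) allowed
(d) allowed
(e) allowed
(f) allowed
(g) allowed
Total allowed: 7 of 7.

7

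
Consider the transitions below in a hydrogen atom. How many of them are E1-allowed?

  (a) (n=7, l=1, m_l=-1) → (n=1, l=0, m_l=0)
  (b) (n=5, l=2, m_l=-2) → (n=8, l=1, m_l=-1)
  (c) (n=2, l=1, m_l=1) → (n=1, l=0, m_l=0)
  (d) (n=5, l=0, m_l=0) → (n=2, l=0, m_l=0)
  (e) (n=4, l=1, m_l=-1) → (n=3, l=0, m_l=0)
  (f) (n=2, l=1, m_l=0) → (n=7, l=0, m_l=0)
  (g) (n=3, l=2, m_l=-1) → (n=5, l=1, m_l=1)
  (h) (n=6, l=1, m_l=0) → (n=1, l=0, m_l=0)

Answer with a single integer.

(a) allowed
(b) allowed
(c) allowed
(d) forbidden — Δl = +0 (E1 requires Δl = ±1)
(e) allowed
(f) allowed
(g) forbidden — Δm_l = +2 (E1 requires Δm_l = 0, ±1)
(h) allowed
Total allowed: 6 of 8.

6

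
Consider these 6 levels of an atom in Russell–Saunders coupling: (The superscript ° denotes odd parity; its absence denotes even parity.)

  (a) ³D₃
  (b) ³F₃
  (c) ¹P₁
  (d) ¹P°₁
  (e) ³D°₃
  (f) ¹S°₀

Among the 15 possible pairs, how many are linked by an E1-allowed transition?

4

(a)–(b): forbidden (parity).
(a)–(c): forbidden (parity, ΔS, ΔJ).
(a)–(d): forbidden (ΔS, ΔJ).
(a)–(e): allowed.
(a)–(f): forbidden (ΔS, ΔL, ΔJ).
(b)–(c): forbidden (parity, ΔS, ΔL, ΔJ).
(b)–(d): forbidden (ΔS, ΔL, ΔJ).
(b)–(e): allowed.
(b)–(f): forbidden (ΔS, ΔL, ΔJ).
(c)–(d): allowed.
(c)–(e): forbidden (ΔS, ΔJ).
(c)–(f): allowed.
(d)–(e): forbidden (parity, ΔS, ΔJ).
(d)–(f): forbidden (parity).
(e)–(f): forbidden (parity, ΔS, ΔL, ΔJ).
Allowed pairs: 4 of 15.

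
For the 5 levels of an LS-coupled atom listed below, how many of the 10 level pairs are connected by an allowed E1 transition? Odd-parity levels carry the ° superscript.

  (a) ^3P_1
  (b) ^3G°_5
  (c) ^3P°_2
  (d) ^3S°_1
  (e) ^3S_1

(a)–(b): forbidden (ΔL, ΔJ).
(a)–(c): allowed.
(a)–(d): allowed.
(a)–(e): forbidden (parity).
(b)–(c): forbidden (parity, ΔL, ΔJ).
(b)–(d): forbidden (parity, ΔL, ΔJ).
(b)–(e): forbidden (ΔL, ΔJ).
(c)–(d): forbidden (parity).
(c)–(e): allowed.
(d)–(e): forbidden (ΔL).
Allowed pairs: 3 of 10.

3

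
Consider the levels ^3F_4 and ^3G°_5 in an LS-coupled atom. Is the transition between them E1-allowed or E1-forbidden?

Parity must change: even → odd — ✓.
ΔS = 0: S: 1 → 1 — ✓.
ΔL = 0, ±1 (not L=0↔0): L: 3 → 4, ΔL = +1 — ✓.
ΔJ = 0, ±1 (not J=0↔0): J: 4 → 5, ΔJ = +1 — ✓.
All four E1 rules are satisfied.

allowed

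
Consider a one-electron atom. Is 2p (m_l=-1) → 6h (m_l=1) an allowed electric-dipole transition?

forbidden

l: 1 → 5 (Δl = +4). Δl = ±1 ✗.
m_l: -1 → 1 (Δm_l = +2). |Δm_l| ≤ 1 ✗.
The transition is electric-dipole forbidden.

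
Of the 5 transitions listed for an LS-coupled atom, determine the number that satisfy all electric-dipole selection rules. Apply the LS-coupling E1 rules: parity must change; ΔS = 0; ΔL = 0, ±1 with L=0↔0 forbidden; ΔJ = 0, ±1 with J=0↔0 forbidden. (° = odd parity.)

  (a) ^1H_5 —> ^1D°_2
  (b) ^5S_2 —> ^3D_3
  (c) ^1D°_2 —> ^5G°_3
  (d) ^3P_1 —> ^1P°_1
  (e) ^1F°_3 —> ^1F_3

1

(a) forbidden (ΔL, ΔJ fail)
(b) forbidden (parity, ΔS, ΔL fail)
(c) forbidden (parity, ΔS, ΔL fail)
(d) forbidden (ΔS fails)
(e) allowed
Total allowed: 1 of 5.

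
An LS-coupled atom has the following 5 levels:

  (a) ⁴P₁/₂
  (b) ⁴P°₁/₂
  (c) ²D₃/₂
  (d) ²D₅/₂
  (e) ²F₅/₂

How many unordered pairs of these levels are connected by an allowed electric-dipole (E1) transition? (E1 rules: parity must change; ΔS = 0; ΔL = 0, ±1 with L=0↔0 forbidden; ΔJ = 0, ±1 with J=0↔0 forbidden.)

1

(a)–(b): allowed.
(a)–(c): forbidden (parity, ΔS).
(a)–(d): forbidden (parity, ΔS, ΔJ).
(a)–(e): forbidden (parity, ΔS, ΔL, ΔJ).
(b)–(c): forbidden (ΔS).
(b)–(d): forbidden (ΔS, ΔJ).
(b)–(e): forbidden (ΔS, ΔL, ΔJ).
(c)–(d): forbidden (parity).
(c)–(e): forbidden (parity).
(d)–(e): forbidden (parity).
Allowed pairs: 1 of 10.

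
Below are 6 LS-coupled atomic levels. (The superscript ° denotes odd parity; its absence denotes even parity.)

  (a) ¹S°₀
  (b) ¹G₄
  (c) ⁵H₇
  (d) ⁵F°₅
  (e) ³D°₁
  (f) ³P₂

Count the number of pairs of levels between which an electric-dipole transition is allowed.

1

(a)–(b): forbidden (ΔL, ΔJ).
(a)–(c): forbidden (ΔS, ΔL, ΔJ).
(a)–(d): forbidden (parity, ΔS, ΔL, ΔJ).
(a)–(e): forbidden (parity, ΔS, ΔL).
(a)–(f): forbidden (ΔS, ΔJ).
(b)–(c): forbidden (parity, ΔS, ΔJ).
(b)–(d): forbidden (ΔS).
(b)–(e): forbidden (ΔS, ΔL, ΔJ).
(b)–(f): forbidden (parity, ΔS, ΔL, ΔJ).
(c)–(d): forbidden (ΔL, ΔJ).
(c)–(e): forbidden (ΔS, ΔL, ΔJ).
(c)–(f): forbidden (parity, ΔS, ΔL, ΔJ).
(d)–(e): forbidden (parity, ΔS, ΔJ).
(d)–(f): forbidden (ΔS, ΔL, ΔJ).
(e)–(f): allowed.
Allowed pairs: 1 of 15.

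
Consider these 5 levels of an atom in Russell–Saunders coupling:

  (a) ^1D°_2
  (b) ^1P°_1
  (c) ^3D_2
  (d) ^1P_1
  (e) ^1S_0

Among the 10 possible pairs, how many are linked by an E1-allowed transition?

(a)–(b): forbidden (parity).
(a)–(c): forbidden (ΔS).
(a)–(d): allowed.
(a)–(e): forbidden (ΔL, ΔJ).
(b)–(c): forbidden (ΔS).
(b)–(d): allowed.
(b)–(e): allowed.
(c)–(d): forbidden (parity, ΔS).
(c)–(e): forbidden (parity, ΔS, ΔL, ΔJ).
(d)–(e): forbidden (parity).
Allowed pairs: 3 of 10.

3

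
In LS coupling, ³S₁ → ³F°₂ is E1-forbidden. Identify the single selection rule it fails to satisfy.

Parity must change: even → odd — passes.
ΔS = 0: S: 1 → 1 — passes.
ΔL = 0, ±1 (not L=0↔0): L: 0 → 3, ΔL = +3 — fails.
ΔJ = 0, ±1 (not J=0↔0): J: 1 → 2, ΔJ = +1 — passes.

the ΔL = 0, ±1 rule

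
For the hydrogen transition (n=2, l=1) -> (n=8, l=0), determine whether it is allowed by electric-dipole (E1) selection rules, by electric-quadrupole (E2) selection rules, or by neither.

Δl = 0 − 1 = -1; l_i + l_f = 1.
E1 (Δl = ±1): satisfied.
E2 (Δl = 0,±2, l_i+l_f ≥ 2): not satisfied.

E1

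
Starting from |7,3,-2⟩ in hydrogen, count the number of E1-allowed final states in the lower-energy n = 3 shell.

2

E1 requires Δl = ±1, so l_f ∈ {2, 4}; with 0 ≤ l_f ≤ n_f−1 = 2, the allowed l_f values are {2}.
For l_f = 2: m_f ∈ {m_i−1, m_i, m_i+1} ∩ [−2, 2] = {-2, -1} → 2 states.
Total: 2.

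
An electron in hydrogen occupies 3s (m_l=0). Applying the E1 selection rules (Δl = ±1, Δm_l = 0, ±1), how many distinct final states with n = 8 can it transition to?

E1 requires Δl = ±1, so l_f ∈ {-1, 1}; with 0 ≤ l_f ≤ n_f−1 = 7, the allowed l_f values are {1}.
For l_f = 1: m_f ∈ {m_i−1, m_i, m_i+1} ∩ [−1, 1] = {-1, 0, 1} → 3 states.
Total: 3.

3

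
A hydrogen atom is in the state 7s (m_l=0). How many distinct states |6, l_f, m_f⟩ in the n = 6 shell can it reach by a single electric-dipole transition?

E1 requires Δl = ±1, so l_f ∈ {-1, 1}; with 0 ≤ l_f ≤ n_f−1 = 5, the allowed l_f values are {1}.
For l_f = 1: m_f ∈ {m_i−1, m_i, m_i+1} ∩ [−1, 1] = {-1, 0, 1} → 3 states.
Total: 3.

3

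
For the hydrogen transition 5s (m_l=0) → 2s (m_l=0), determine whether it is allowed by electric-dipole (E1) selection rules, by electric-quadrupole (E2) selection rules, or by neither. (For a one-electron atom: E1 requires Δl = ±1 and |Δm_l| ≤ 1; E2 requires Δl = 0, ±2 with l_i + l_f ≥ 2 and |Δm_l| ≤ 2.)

Δl = 0 − 0 = +0; l_i + l_f = 0.
Δm_l = +0.
E1 (Δl = ±1, |Δm_l| ≤ 1): not satisfied.
E2 (Δl = 0,±2, l_i+l_f ≥ 2, |Δm_l| ≤ 2): not satisfied.

neither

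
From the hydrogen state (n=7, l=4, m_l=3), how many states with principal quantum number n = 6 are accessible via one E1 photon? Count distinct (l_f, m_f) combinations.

5

E1 requires Δl = ±1, so l_f ∈ {3, 5}; with 0 ≤ l_f ≤ n_f−1 = 5, the allowed l_f values are {3, 5}.
For l_f = 3: m_f ∈ {m_i−1, m_i, m_i+1} ∩ [−3, 3] = {2, 3} → 2 states.
For l_f = 5: m_f ∈ {m_i−1, m_i, m_i+1} ∩ [−5, 5] = {2, 3, 4} → 3 states.
Total: 5.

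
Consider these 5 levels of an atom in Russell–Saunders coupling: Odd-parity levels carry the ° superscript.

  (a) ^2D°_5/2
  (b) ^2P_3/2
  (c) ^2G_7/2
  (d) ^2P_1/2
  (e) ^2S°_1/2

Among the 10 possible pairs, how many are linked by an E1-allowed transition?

3

(a)–(b): allowed.
(a)–(c): forbidden (ΔL).
(a)–(d): forbidden (ΔJ).
(a)–(e): forbidden (parity, ΔL, ΔJ).
(b)–(c): forbidden (parity, ΔL, ΔJ).
(b)–(d): forbidden (parity).
(b)–(e): allowed.
(c)–(d): forbidden (parity, ΔL, ΔJ).
(c)–(e): forbidden (ΔL, ΔJ).
(d)–(e): allowed.
Allowed pairs: 3 of 10.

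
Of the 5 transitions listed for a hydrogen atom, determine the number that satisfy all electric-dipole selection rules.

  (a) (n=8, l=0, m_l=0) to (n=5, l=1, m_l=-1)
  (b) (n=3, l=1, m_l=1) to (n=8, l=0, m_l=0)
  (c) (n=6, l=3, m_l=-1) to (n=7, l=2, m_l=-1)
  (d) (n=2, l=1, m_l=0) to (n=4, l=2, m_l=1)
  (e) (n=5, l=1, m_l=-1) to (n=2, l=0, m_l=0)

5

(a) allowed
(b) allowed
(c) allowed
(d) allowed
(e) allowed
Total allowed: 5 of 5.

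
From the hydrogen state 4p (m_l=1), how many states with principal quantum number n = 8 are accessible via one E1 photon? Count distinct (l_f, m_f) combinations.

4

E1 requires Δl = ±1, so l_f ∈ {0, 2}; with 0 ≤ l_f ≤ n_f−1 = 7, the allowed l_f values are {0, 2}.
For l_f = 0: m_f ∈ {m_i−1, m_i, m_i+1} ∩ [−0, 0] = {0} → 1 state.
For l_f = 2: m_f ∈ {m_i−1, m_i, m_i+1} ∩ [−2, 2] = {0, 1, 2} → 3 states.
Total: 4.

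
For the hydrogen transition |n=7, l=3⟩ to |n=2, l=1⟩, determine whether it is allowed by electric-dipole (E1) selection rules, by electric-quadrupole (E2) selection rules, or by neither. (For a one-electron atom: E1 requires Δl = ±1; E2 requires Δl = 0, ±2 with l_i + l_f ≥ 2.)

E2

Δl = 1 − 3 = -2; l_i + l_f = 4.
E1 (Δl = ±1): not satisfied.
E2 (Δl = 0,±2, l_i+l_f ≥ 2): satisfied.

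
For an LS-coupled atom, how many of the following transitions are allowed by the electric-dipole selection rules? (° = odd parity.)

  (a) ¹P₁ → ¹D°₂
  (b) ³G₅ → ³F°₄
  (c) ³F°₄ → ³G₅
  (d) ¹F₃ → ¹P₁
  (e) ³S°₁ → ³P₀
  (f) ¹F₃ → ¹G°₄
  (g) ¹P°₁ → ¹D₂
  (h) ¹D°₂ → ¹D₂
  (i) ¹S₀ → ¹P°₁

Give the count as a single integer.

8

(a) allowed
(b) allowed
(c) allowed
(d) forbidden (parity, ΔL, ΔJ fail)
(e) allowed
(f) allowed
(g) allowed
(h) allowed
(i) allowed
Total allowed: 8 of 9.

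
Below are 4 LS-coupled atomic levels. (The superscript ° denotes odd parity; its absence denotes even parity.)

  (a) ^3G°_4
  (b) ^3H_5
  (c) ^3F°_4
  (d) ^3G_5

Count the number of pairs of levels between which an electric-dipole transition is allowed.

3

(a)–(b): allowed.
(a)–(c): forbidden (parity).
(a)–(d): allowed.
(b)–(c): forbidden (ΔL).
(b)–(d): forbidden (parity).
(c)–(d): allowed.
Allowed pairs: 3 of 6.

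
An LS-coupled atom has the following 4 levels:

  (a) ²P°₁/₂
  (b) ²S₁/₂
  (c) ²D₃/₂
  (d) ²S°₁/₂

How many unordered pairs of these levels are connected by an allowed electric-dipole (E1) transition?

(a)–(b): allowed.
(a)–(c): allowed.
(a)–(d): forbidden (parity).
(b)–(c): forbidden (parity, ΔL).
(b)–(d): forbidden (ΔL).
(c)–(d): forbidden (ΔL).
Allowed pairs: 2 of 6.

2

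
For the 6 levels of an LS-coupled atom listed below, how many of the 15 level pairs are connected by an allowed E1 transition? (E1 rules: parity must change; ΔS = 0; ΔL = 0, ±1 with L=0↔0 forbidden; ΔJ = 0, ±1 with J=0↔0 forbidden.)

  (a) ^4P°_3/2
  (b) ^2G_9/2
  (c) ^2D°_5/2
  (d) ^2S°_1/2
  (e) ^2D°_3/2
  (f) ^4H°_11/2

0

(a)–(b): forbidden (ΔS, ΔL, ΔJ).
(a)–(c): forbidden (parity, ΔS).
(a)–(d): forbidden (parity, ΔS).
(a)–(e): forbidden (parity, ΔS).
(a)–(f): forbidden (parity, ΔL, ΔJ).
(b)–(c): forbidden (ΔL, ΔJ).
(b)–(d): forbidden (ΔL, ΔJ).
(b)–(e): forbidden (ΔL, ΔJ).
(b)–(f): forbidden (ΔS).
(c)–(d): forbidden (parity, ΔL, ΔJ).
(c)–(e): forbidden (parity).
(c)–(f): forbidden (parity, ΔS, ΔL, ΔJ).
(d)–(e): forbidden (parity, ΔL).
(d)–(f): forbidden (parity, ΔS, ΔL, ΔJ).
(e)–(f): forbidden (parity, ΔS, ΔL, ΔJ).
Allowed pairs: 0 of 15.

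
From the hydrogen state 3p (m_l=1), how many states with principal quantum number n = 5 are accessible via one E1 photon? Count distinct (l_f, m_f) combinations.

4

E1 requires Δl = ±1, so l_f ∈ {0, 2}; with 0 ≤ l_f ≤ n_f−1 = 4, the allowed l_f values are {0, 2}.
For l_f = 0: m_f ∈ {m_i−1, m_i, m_i+1} ∩ [−0, 0] = {0} → 1 state.
For l_f = 2: m_f ∈ {m_i−1, m_i, m_i+1} ∩ [−2, 2] = {0, 1, 2} → 3 states.
Total: 4.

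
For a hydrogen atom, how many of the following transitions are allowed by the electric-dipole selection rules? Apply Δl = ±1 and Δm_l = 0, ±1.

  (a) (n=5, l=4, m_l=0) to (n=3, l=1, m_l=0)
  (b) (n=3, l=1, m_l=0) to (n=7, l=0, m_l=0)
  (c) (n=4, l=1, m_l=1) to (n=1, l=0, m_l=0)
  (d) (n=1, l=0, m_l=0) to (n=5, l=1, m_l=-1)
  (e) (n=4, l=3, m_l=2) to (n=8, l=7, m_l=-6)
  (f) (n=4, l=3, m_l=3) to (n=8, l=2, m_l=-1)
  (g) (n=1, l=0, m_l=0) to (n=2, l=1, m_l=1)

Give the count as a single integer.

(a) forbidden — Δl = -3 (E1 requires Δl = ±1)
(b) allowed
(c) allowed
(d) allowed
(e) forbidden — Δl = +4 (E1 requires Δl = ±1); Δm_l = -8 (E1 requires Δm_l = 0, ±1)
(f) forbidden — Δm_l = -4 (E1 requires Δm_l = 0, ±1)
(g) allowed
Total allowed: 4 of 7.

4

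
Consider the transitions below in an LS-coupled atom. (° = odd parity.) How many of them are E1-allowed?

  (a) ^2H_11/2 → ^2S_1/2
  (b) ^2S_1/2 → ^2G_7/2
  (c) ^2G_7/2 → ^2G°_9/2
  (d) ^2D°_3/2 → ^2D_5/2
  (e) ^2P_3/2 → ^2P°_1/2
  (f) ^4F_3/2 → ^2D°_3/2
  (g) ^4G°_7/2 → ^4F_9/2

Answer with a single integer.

4

(a) forbidden (parity, ΔL, ΔJ fail)
(b) forbidden (parity, ΔL, ΔJ fail)
(c) allowed
(d) allowed
(e) allowed
(f) forbidden (ΔS fails)
(g) allowed
Total allowed: 4 of 7.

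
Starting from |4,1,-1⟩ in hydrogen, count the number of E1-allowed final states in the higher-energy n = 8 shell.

4

E1 requires Δl = ±1, so l_f ∈ {0, 2}; with 0 ≤ l_f ≤ n_f−1 = 7, the allowed l_f values are {0, 2}.
For l_f = 0: m_f ∈ {m_i−1, m_i, m_i+1} ∩ [−0, 0] = {0} → 1 state.
For l_f = 2: m_f ∈ {m_i−1, m_i, m_i+1} ∩ [−2, 2] = {-2, -1, 0} → 3 states.
Total: 4.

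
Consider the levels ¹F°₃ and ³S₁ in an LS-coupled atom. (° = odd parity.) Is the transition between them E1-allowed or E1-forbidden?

forbidden

Initial level: S=0, L=3, J=3, parity odd. Final level: S=1, L=0, J=1, parity even.
ΔJ = 0, ±1 (not J=0↔0): J: 3 → 1, ΔJ = -2 — ✗.
ΔL = 0, ±1 (not L=0↔0): L: 3 → 0, ΔL = -3 — ✗.
ΔS = 0: S: 0 → 1 — ✗.
Parity must change: odd → even — ✓.
Rule(s) violated: ΔS, ΔL, ΔJ.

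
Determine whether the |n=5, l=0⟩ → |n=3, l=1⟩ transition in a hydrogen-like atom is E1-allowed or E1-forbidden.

l: 0 → 1 (Δl = +1). Δl = ±1 ok.
All E1 selection rules are satisfied.

allowed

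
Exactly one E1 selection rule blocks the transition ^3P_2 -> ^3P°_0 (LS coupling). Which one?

the ΔJ = 0, ±1 rule

Reading off the term symbols: S 1→1, L 1→1, J 2→0, parity even→odd.
Parity must change: even → odd — ✓.
ΔS = 0: S: 1 → 1 — ✓.
ΔL = 0, ±1 (not L=0↔0): L: 1 → 1, ΔL = +0 — ✓.
ΔJ = 0, ±1 (not J=0↔0): J: 2 → 0, ΔJ = -2 — ✗.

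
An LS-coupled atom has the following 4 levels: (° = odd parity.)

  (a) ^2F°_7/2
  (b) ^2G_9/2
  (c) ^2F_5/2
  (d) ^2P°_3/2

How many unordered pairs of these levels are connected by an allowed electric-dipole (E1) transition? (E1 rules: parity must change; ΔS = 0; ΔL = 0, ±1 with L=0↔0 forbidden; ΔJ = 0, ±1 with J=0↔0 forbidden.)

(a)–(b): allowed.
(a)–(c): allowed.
(a)–(d): forbidden (parity, ΔL, ΔJ).
(b)–(c): forbidden (parity, ΔJ).
(b)–(d): forbidden (ΔL, ΔJ).
(c)–(d): forbidden (ΔL).
Allowed pairs: 2 of 6.

2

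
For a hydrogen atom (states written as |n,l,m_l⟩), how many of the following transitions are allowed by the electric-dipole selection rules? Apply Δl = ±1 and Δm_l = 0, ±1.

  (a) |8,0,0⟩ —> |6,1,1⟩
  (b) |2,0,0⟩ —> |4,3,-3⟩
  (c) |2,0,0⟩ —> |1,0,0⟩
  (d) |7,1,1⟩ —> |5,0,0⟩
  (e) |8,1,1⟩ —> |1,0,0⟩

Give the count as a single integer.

3

(a) allowed
(b) forbidden — Δl = +3 (E1 requires Δl = ±1); Δm_l = -3 (E1 requires Δm_l = 0, ±1)
(c) forbidden — Δl = +0 (E1 requires Δl = ±1)
(d) allowed
(e) allowed
Total allowed: 3 of 5.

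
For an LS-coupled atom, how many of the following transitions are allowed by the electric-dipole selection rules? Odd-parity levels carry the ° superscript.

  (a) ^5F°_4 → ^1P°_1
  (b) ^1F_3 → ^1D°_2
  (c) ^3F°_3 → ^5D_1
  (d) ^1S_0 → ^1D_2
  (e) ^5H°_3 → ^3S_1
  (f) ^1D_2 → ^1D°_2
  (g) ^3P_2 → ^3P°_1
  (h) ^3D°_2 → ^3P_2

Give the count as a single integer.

(a) forbidden (parity, ΔS, ΔL, ΔJ fail)
(b) allowed
(c) forbidden (ΔS, ΔJ fail)
(d) forbidden (parity, ΔL, ΔJ fail)
(e) forbidden (ΔS, ΔL, ΔJ fail)
(f) allowed
(g) allowed
(h) allowed
Total allowed: 4 of 8.

4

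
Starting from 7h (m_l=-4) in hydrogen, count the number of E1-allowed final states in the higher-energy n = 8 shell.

E1 requires Δl = ±1, so l_f ∈ {4, 6}; with 0 ≤ l_f ≤ n_f−1 = 7, the allowed l_f values are {4, 6}.
For l_f = 4: m_f ∈ {m_i−1, m_i, m_i+1} ∩ [−4, 4] = {-4, -3} → 2 states.
For l_f = 6: m_f ∈ {m_i−1, m_i, m_i+1} ∩ [−6, 6] = {-5, -4, -3} → 3 states.
Total: 5.

5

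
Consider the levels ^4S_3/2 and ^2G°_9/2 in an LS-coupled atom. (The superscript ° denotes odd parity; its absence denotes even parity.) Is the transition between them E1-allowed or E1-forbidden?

Initial level: S=3/2, L=0, J=3/2, parity even. Final level: S=1/2, L=4, J=9/2, parity odd.
ΔS = 0: S: 3/2 → 1/2 — fails.
ΔJ = 0, ±1 (not J=0↔0): J: 3/2 → 9/2, ΔJ = +3 — fails.
Parity must change: even → odd — passes.
ΔL = 0, ±1 (not L=0↔0): L: 0 → 4, ΔL = +4 — fails.
Rule(s) violated: ΔS, ΔL, ΔJ.

forbidden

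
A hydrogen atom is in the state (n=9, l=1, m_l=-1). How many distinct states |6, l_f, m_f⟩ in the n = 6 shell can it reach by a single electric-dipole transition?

4

E1 requires Δl = ±1, so l_f ∈ {0, 2}; with 0 ≤ l_f ≤ n_f−1 = 5, the allowed l_f values are {0, 2}.
For l_f = 0: m_f ∈ {m_i−1, m_i, m_i+1} ∩ [−0, 0] = {0} → 1 state.
For l_f = 2: m_f ∈ {m_i−1, m_i, m_i+1} ∩ [−2, 2] = {-2, -1, 0} → 3 states.
Total: 4.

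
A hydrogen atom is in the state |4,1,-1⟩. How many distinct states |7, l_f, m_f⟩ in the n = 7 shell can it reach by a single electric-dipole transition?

E1 requires Δl = ±1, so l_f ∈ {0, 2}; with 0 ≤ l_f ≤ n_f−1 = 6, the allowed l_f values are {0, 2}.
For l_f = 0: m_f ∈ {m_i−1, m_i, m_i+1} ∩ [−0, 0] = {0} → 1 state.
For l_f = 2: m_f ∈ {m_i−1, m_i, m_i+1} ∩ [−2, 2] = {-2, -1, 0} → 3 states.
Total: 4.

4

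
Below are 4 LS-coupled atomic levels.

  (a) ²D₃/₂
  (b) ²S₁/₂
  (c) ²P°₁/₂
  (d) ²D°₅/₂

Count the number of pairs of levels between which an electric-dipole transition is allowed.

3

(a)–(b): forbidden (parity, ΔL).
(a)–(c): allowed.
(a)–(d): allowed.
(b)–(c): allowed.
(b)–(d): forbidden (ΔL, ΔJ).
(c)–(d): forbidden (parity, ΔJ).
Allowed pairs: 3 of 6.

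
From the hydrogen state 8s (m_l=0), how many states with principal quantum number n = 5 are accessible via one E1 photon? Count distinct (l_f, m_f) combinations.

E1 requires Δl = ±1, so l_f ∈ {-1, 1}; with 0 ≤ l_f ≤ n_f−1 = 4, the allowed l_f values are {1}.
For l_f = 1: m_f ∈ {m_i−1, m_i, m_i+1} ∩ [−1, 1] = {-1, 0, 1} → 3 states.
Total: 3.

3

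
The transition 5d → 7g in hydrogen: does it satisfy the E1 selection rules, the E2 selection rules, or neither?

E2

Δl = 4 − 2 = +2; l_i + l_f = 6.
E1 (Δl = ±1): not satisfied.
E2 (Δl = 0,±2, l_i+l_f ≥ 2): satisfied.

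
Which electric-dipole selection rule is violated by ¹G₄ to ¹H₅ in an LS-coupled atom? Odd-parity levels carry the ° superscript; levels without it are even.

ΔL = 0, ±1 (not L=0↔0): L: 4 → 5, ΔL = +1 — satisfied.
ΔJ = 0, ±1 (not J=0↔0): J: 4 → 5, ΔJ = +1 — satisfied.
Parity must change: even → even — violated.
ΔS = 0: S: 0 → 0 — satisfied.

parity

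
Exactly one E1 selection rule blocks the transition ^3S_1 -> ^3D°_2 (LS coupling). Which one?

the ΔL = 0, ±1 rule

Initial level: S=1, L=0, J=1, parity even. Final level: S=1, L=2, J=2, parity odd.
Parity must change: even → odd — ok.
ΔS = 0: S: 1 → 1 — ok.
ΔL = 0, ±1 (not L=0↔0): L: 0 → 2, ΔL = +2 — fails.
ΔJ = 0, ±1 (not J=0↔0): J: 1 → 2, ΔJ = +1 — ok.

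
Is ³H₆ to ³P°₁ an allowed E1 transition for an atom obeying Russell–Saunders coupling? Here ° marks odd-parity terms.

Initial level: S=1, L=5, J=6, parity even. Final level: S=1, L=1, J=1, parity odd.
ΔS = 0: S: 1 → 1 — ok.
ΔJ = 0, ±1 (not J=0↔0): J: 6 → 1, ΔJ = -5 — fails.
Parity must change: even → odd — ok.
ΔL = 0, ±1 (not L=0↔0): L: 5 → 1, ΔL = -4 — fails.
Rule(s) violated: ΔL, ΔJ.

forbidden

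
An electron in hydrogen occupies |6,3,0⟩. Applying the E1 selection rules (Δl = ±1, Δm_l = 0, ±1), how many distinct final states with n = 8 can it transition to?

6

E1 requires Δl = ±1, so l_f ∈ {2, 4}; with 0 ≤ l_f ≤ n_f−1 = 7, the allowed l_f values are {2, 4}.
For l_f = 2: m_f ∈ {m_i−1, m_i, m_i+1} ∩ [−2, 2] = {-1, 0, 1} → 3 states.
For l_f = 4: m_f ∈ {m_i−1, m_i, m_i+1} ∩ [−4, 4] = {-1, 0, 1} → 3 states.
Total: 6.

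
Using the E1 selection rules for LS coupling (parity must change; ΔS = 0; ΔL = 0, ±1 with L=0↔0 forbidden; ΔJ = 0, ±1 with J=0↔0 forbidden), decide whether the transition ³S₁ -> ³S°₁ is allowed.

forbidden

Reading off the term symbols: S 1→1, L 0→0, J 1→1, parity even→odd.
Parity must change: even → odd — ok.
ΔS = 0: S: 1 → 1 — ok.
ΔL = 0, ±1 (not L=0↔0): L: 0 → 0, ΔL = +0 — fails.
ΔJ = 0, ±1 (not J=0↔0): J: 1 → 1, ΔJ = +0 — ok.
Rule(s) violated: ΔL.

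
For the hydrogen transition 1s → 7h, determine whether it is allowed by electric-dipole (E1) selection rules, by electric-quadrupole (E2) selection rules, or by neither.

neither

Δl = 5 − 0 = +5; l_i + l_f = 5.
E1 (Δl = ±1): not satisfied.
E2 (Δl = 0,±2, l_i+l_f ≥ 2): not satisfied.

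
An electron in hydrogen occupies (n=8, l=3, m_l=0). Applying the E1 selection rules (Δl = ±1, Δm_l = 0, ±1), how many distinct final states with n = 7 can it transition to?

E1 requires Δl = ±1, so l_f ∈ {2, 4}; with 0 ≤ l_f ≤ n_f−1 = 6, the allowed l_f values are {2, 4}.
For l_f = 2: m_f ∈ {m_i−1, m_i, m_i+1} ∩ [−2, 2] = {-1, 0, 1} → 3 states.
For l_f = 4: m_f ∈ {m_i−1, m_i, m_i+1} ∩ [−4, 4] = {-1, 0, 1} → 3 states.
Total: 6.

6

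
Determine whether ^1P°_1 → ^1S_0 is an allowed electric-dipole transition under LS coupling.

Initial level: S=0, L=1, J=1, parity odd. Final level: S=0, L=0, J=0, parity even.
Parity must change: odd → even — passes.
ΔS = 0: S: 0 → 0 — passes.
ΔL = 0, ±1 (not L=0↔0): L: 1 → 0, ΔL = -1 — passes.
ΔJ = 0, ±1 (not J=0↔0): J: 1 → 0, ΔJ = -1 — passes.
All four E1 rules are satisfied.

allowed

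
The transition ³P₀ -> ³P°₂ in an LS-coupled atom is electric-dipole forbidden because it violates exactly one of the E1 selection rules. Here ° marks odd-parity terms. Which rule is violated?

Reading off the term symbols: S 1→1, L 1→1, J 0→2, parity even→odd.
Parity must change: even → odd — passes.
ΔS = 0: S: 1 → 1 — passes.
ΔL = 0, ±1 (not L=0↔0): L: 1 → 1, ΔL = +0 — passes.
ΔJ = 0, ±1 (not J=0↔0): J: 0 → 2, ΔJ = +2 — fails.

the ΔJ = 0, ±1 rule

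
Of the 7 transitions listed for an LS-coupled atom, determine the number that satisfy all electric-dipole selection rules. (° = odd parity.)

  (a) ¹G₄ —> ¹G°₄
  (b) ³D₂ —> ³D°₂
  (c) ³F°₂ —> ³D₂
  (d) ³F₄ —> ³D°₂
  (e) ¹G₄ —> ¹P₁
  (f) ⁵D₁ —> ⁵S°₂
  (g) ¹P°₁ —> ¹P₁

(a) allowed
(b) allowed
(c) allowed
(d) forbidden (ΔJ fails)
(e) forbidden (parity, ΔL, ΔJ fail)
(f) forbidden (ΔL fails)
(g) allowed
Total allowed: 4 of 7.

4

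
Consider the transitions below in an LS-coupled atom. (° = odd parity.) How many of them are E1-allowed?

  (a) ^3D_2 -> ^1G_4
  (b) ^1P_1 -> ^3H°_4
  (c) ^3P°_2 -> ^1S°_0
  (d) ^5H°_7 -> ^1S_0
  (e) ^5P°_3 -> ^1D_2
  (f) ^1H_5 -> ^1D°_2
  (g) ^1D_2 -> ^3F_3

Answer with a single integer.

(a) forbidden (parity, ΔS, ΔL, ΔJ fail)
(b) forbidden (ΔS, ΔL, ΔJ fail)
(c) forbidden (parity, ΔS, ΔJ fail)
(d) forbidden (ΔS, ΔL, ΔJ fail)
(e) forbidden (ΔS fails)
(f) forbidden (ΔL, ΔJ fail)
(g) forbidden (parity, ΔS fail)
Total allowed: 0 of 7.

0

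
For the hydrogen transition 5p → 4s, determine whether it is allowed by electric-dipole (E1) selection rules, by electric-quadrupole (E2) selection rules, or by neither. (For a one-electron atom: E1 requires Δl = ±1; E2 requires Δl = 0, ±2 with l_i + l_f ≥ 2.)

E1

Δl = 0 − 1 = -1; l_i + l_f = 1.
E1 (Δl = ±1): satisfied.
E2 (Δl = 0,±2, l_i+l_f ≥ 2): not satisfied.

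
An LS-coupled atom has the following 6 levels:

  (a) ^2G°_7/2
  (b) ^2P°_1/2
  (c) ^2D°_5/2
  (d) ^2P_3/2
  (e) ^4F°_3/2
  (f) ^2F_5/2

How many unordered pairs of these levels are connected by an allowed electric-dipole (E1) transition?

4

(a)–(b): forbidden (parity, ΔL, ΔJ).
(a)–(c): forbidden (parity, ΔL).
(a)–(d): forbidden (ΔL, ΔJ).
(a)–(e): forbidden (parity, ΔS, ΔJ).
(a)–(f): allowed.
(b)–(c): forbidden (parity, ΔJ).
(b)–(d): allowed.
(b)–(e): forbidden (parity, ΔS, ΔL).
(b)–(f): forbidden (ΔL, ΔJ).
(c)–(d): allowed.
(c)–(e): forbidden (parity, ΔS).
(c)–(f): allowed.
(d)–(e): forbidden (ΔS, ΔL).
(d)–(f): forbidden (parity, ΔL).
(e)–(f): forbidden (ΔS).
Allowed pairs: 4 of 15.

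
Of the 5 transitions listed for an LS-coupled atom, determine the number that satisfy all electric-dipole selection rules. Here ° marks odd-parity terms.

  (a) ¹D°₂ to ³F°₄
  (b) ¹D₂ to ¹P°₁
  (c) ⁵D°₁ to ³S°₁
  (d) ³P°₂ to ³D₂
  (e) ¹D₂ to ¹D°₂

3

(a) forbidden (parity, ΔS, ΔJ fail)
(b) allowed
(c) forbidden (parity, ΔS, ΔL fail)
(d) allowed
(e) allowed
Total allowed: 3 of 5.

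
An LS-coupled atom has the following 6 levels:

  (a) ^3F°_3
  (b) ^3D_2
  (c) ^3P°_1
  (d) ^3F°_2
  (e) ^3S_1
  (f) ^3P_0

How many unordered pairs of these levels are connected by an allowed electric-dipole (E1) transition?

5

(a)–(b): allowed.
(a)–(c): forbidden (parity, ΔL, ΔJ).
(a)–(d): forbidden (parity).
(a)–(e): forbidden (ΔL, ΔJ).
(a)–(f): forbidden (ΔL, ΔJ).
(b)–(c): allowed.
(b)–(d): allowed.
(b)–(e): forbidden (parity, ΔL).
(b)–(f): forbidden (parity, ΔJ).
(c)–(d): forbidden (parity, ΔL).
(c)–(e): allowed.
(c)–(f): allowed.
(d)–(e): forbidden (ΔL).
(d)–(f): forbidden (ΔL, ΔJ).
(e)–(f): forbidden (parity).
Allowed pairs: 5 of 15.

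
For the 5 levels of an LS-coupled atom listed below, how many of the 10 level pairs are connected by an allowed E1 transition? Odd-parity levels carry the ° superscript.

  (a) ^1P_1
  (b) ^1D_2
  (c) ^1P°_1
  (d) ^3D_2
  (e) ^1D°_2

(a)–(b): forbidden (parity).
(a)–(c): allowed.
(a)–(d): forbidden (parity, ΔS).
(a)–(e): allowed.
(b)–(c): allowed.
(b)–(d): forbidden (parity, ΔS).
(b)–(e): allowed.
(c)–(d): forbidden (ΔS).
(c)–(e): forbidden (parity).
(d)–(e): forbidden (ΔS).
Allowed pairs: 4 of 10.

4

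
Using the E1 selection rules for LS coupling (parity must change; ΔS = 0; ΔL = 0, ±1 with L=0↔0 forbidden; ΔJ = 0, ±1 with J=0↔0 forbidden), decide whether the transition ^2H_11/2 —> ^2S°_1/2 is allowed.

forbidden

Parity must change: even → odd — satisfied.
ΔS = 0: S: 1/2 → 1/2 — satisfied.
ΔL = 0, ±1 (not L=0↔0): L: 5 → 0, ΔL = -5 — violated.
ΔJ = 0, ±1 (not J=0↔0): J: 11/2 → 1/2, ΔJ = -5 — violated.
Rule(s) violated: ΔL, ΔJ.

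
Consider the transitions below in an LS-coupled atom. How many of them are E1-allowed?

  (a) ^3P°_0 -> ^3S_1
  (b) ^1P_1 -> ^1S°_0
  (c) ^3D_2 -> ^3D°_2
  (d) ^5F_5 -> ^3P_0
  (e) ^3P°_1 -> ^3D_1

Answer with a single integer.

(a) allowed
(b) allowed
(c) allowed
(d) forbidden (parity, ΔS, ΔL, ΔJ fail)
(e) allowed
Total allowed: 4 of 5.

4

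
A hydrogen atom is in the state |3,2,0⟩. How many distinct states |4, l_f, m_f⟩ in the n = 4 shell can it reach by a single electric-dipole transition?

6

E1 requires Δl = ±1, so l_f ∈ {1, 3}; with 0 ≤ l_f ≤ n_f−1 = 3, the allowed l_f values are {1, 3}.
For l_f = 1: m_f ∈ {m_i−1, m_i, m_i+1} ∩ [−1, 1] = {-1, 0, 1} → 3 states.
For l_f = 3: m_f ∈ {m_i−1, m_i, m_i+1} ∩ [−3, 3] = {-1, 0, 1} → 3 states.
Total: 6.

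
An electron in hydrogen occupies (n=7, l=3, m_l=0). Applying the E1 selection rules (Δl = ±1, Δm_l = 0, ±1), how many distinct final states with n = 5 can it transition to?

E1 requires Δl = ±1, so l_f ∈ {2, 4}; with 0 ≤ l_f ≤ n_f−1 = 4, the allowed l_f values are {2, 4}.
For l_f = 2: m_f ∈ {m_i−1, m_i, m_i+1} ∩ [−2, 2] = {-1, 0, 1} → 3 states.
For l_f = 4: m_f ∈ {m_i−1, m_i, m_i+1} ∩ [−4, 4] = {-1, 0, 1} → 3 states.
Total: 6.

6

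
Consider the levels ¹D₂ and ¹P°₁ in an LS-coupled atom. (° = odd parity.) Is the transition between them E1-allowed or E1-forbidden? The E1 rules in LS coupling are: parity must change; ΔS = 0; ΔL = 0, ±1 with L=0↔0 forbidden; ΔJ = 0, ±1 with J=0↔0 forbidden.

Initial level: S=0, L=2, J=2, parity even. Final level: S=0, L=1, J=1, parity odd.
Parity must change: even → odd — satisfied.
ΔS = 0: S: 0 → 0 — satisfied.
ΔL = 0, ±1 (not L=0↔0): L: 2 → 1, ΔL = -1 — satisfied.
ΔJ = 0, ±1 (not J=0↔0): J: 2 → 1, ΔJ = -1 — satisfied.
All four E1 rules are satisfied.

allowed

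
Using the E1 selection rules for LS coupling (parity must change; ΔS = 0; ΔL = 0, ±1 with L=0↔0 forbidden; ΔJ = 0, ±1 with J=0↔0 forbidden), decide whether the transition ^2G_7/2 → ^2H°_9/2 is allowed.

allowed

Parity must change: even → odd — passes.
ΔS = 0: S: 1/2 → 1/2 — passes.
ΔL = 0, ±1 (not L=0↔0): L: 4 → 5, ΔL = +1 — passes.
ΔJ = 0, ±1 (not J=0↔0): J: 7/2 → 9/2, ΔJ = +1 — passes.
All four E1 rules are satisfied.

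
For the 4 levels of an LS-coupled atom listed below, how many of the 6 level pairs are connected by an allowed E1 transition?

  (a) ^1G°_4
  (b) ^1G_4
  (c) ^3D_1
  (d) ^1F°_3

2

(a)–(b): allowed.
(a)–(c): forbidden (ΔS, ΔL, ΔJ).
(a)–(d): forbidden (parity).
(b)–(c): forbidden (parity, ΔS, ΔL, ΔJ).
(b)–(d): allowed.
(c)–(d): forbidden (ΔS, ΔJ).
Allowed pairs: 2 of 6.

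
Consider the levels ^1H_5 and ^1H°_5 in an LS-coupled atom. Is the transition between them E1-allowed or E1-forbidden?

Initial level: S=0, L=5, J=5, parity even. Final level: S=0, L=5, J=5, parity odd.
Parity must change: even → odd — ok.
ΔS = 0: S: 0 → 0 — ok.
ΔL = 0, ±1 (not L=0↔0): L: 5 → 5, ΔL = +0 — ok.
ΔJ = 0, ±1 (not J=0↔0): J: 5 → 5, ΔJ = +0 — ok.
All four E1 rules are satisfied.

allowed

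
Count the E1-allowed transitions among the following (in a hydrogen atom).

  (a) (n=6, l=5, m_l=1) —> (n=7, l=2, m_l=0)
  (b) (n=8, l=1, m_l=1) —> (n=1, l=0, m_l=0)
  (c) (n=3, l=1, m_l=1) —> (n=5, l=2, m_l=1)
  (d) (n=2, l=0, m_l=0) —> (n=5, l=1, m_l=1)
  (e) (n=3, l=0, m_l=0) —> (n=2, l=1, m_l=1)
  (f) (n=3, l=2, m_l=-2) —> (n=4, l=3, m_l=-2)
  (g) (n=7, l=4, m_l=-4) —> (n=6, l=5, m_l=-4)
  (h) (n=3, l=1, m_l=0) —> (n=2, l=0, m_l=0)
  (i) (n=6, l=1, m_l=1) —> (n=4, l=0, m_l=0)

8

(a) forbidden — Δl = -3 (E1 requires Δl = ±1)
(b) allowed
(c) allowed
(d) allowed
(e) allowed
(f) allowed
(g) allowed
(h) allowed
(i) allowed
Total allowed: 8 of 9.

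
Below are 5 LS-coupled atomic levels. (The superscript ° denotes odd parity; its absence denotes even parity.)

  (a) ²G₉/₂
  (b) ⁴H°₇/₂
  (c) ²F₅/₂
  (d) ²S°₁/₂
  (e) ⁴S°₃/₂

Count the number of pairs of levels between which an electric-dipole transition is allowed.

(a)–(b): forbidden (ΔS).
(a)–(c): forbidden (parity, ΔJ).
(a)–(d): forbidden (ΔL, ΔJ).
(a)–(e): forbidden (ΔS, ΔL, ΔJ).
(b)–(c): forbidden (ΔS, ΔL).
(b)–(d): forbidden (parity, ΔS, ΔL, ΔJ).
(b)–(e): forbidden (parity, ΔL, ΔJ).
(c)–(d): forbidden (ΔL, ΔJ).
(c)–(e): forbidden (ΔS, ΔL).
(d)–(e): forbidden (parity, ΔS, ΔL).
Allowed pairs: 0 of 10.

0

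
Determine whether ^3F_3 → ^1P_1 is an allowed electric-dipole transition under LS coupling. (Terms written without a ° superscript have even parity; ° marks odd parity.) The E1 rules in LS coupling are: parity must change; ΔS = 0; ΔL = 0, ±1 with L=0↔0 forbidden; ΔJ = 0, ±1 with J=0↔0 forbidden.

Reading off the term symbols: S 1→0, L 3→1, J 3→1, parity even→even.
ΔJ = 0, ±1 (not J=0↔0): J: 3 → 1, ΔJ = -2 — fails.
ΔL = 0, ±1 (not L=0↔0): L: 3 → 1, ΔL = -2 — fails.
ΔS = 0: S: 1 → 0 — fails.
Parity must change: even → even — fails.
Rule(s) violated: parity, ΔS, ΔL, ΔJ.

forbidden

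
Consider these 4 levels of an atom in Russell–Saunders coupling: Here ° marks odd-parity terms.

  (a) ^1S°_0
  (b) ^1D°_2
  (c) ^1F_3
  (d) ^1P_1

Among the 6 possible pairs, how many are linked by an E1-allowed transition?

(a)–(b): forbidden (parity, ΔL, ΔJ).
(a)–(c): forbidden (ΔL, ΔJ).
(a)–(d): allowed.
(b)–(c): allowed.
(b)–(d): allowed.
(c)–(d): forbidden (parity, ΔL, ΔJ).
Allowed pairs: 3 of 6.

3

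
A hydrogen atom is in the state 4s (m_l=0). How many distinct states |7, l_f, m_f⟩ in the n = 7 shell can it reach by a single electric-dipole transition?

E1 requires Δl = ±1, so l_f ∈ {-1, 1}; with 0 ≤ l_f ≤ n_f−1 = 6, the allowed l_f values are {1}.
For l_f = 1: m_f ∈ {m_i−1, m_i, m_i+1} ∩ [−1, 1] = {-1, 0, 1} → 3 states.
Total: 3.

3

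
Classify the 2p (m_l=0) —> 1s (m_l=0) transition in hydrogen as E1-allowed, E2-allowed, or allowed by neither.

Δl = 0 − 1 = -1; l_i + l_f = 1.
Δm_l = +0.
E1 (Δl = ±1, |Δm_l| ≤ 1): satisfied.
E2 (Δl = 0,±2, l_i+l_f ≥ 2, |Δm_l| ≤ 2): not satisfied.

E1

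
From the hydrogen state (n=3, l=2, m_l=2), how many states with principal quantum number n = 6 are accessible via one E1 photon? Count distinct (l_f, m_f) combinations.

4

E1 requires Δl = ±1, so l_f ∈ {1, 3}; with 0 ≤ l_f ≤ n_f−1 = 5, the allowed l_f values are {1, 3}.
For l_f = 1: m_f ∈ {m_i−1, m_i, m_i+1} ∩ [−1, 1] = {1} → 1 state.
For l_f = 3: m_f ∈ {m_i−1, m_i, m_i+1} ∩ [−3, 3] = {1, 2, 3} → 3 states.
Total: 4.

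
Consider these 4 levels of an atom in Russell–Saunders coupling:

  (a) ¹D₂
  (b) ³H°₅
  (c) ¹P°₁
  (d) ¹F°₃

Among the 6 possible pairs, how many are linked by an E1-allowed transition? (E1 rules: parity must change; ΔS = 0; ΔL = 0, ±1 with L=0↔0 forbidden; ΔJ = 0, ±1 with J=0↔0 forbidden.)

2

(a)–(b): forbidden (ΔS, ΔL, ΔJ).
(a)–(c): allowed.
(a)–(d): allowed.
(b)–(c): forbidden (parity, ΔS, ΔL, ΔJ).
(b)–(d): forbidden (parity, ΔS, ΔL, ΔJ).
(c)–(d): forbidden (parity, ΔL, ΔJ).
Allowed pairs: 2 of 6.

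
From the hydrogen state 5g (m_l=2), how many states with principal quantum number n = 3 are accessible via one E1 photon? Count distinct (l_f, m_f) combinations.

0

E1 requires l_f ∈ {3, 5}, but neither lies in [0, 2], so no final state is reachable.
Total: 0.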